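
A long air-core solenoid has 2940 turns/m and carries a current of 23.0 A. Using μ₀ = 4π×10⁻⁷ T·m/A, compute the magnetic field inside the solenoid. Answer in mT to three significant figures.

B ≈ 85.0 mT

Inside a long solenoid, B = μ₀nI.
B = (4π×10⁻⁷)(2.940×10^3 m⁻¹)(23.0 A) = 8.497×10^-2 T.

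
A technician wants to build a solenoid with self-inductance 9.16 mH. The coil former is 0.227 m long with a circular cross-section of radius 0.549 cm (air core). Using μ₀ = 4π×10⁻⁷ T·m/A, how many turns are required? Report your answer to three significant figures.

N ≈ 4180 turns

A = πr² = π(5.490×10^-3 m)² = 9.469×10^-5 m².
From L = μ₀N²A/ℓ, N = √(Lℓ / (μ₀A)).
N = √[(9.160×10^-3)(0.227) / ((4π×10⁻⁷)×9.469×10^-5)] = √(1.747×10^7) ≈ 4180.3.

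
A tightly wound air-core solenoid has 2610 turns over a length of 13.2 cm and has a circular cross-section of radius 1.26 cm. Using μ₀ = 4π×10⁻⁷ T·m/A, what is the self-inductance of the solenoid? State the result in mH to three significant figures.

A = πr² = π(1.260×10^-2 m)² = 4.988×10^-4 m².
For a long solenoid, L = μ₀N²A/ℓ.
L = (4π×10⁻⁷)(2610)²(4.988×10^-4)/(0.132 m) = 3.2345×10^-2 H.

L ≈ 32.3 mH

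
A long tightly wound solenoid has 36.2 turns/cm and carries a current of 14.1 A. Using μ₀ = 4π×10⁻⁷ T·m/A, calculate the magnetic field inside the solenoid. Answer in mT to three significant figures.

B ≈ 64.1 mT

Inside a long solenoid, B = μ₀nI.
B = (4π×10⁻⁷)(3.620×10^3 m⁻¹)(14.1 A) = 6.414×10^-2 T.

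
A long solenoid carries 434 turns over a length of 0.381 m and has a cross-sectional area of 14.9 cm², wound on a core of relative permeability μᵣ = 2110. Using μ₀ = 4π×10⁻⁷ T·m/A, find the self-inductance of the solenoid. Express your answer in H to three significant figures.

L ≈ 1.95 H

A = 14.9 cm² = 1.490×10^-3 m².
For a long solenoid, L = μ₀μᵣN²A/ℓ.
L = (4π×10⁻⁷)(2110)(434)²(1.490×10^-3)/(0.381 m) = 1.953 H.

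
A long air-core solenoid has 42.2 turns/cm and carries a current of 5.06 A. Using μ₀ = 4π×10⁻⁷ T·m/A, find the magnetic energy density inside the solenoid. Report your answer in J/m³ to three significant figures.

B = μ₀nI = (4π×10⁻⁷)(4.220×10^3)(5.06) = 2.683×10^-2 T.
u = B²/(2μ₀) = (2.683×10^-2)²/(2×4π×10⁻⁷) = 286.49 J/m³.

u ≈ 286 J/m³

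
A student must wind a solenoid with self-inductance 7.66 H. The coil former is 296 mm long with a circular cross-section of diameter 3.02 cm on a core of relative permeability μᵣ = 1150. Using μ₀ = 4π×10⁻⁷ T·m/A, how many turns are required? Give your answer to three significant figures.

N ≈ 1480 turns

A = π(d/2)² = π(1.510×10^-2 m)² = 7.163×10^-4 m².
From L = μ₀μᵣN²A/ℓ, N = √(Lℓ / (μ₀μᵣA)).
N = √[(7.66)(0.296) / ((4π×10⁻⁷)(1150)×7.163×10^-4)] = √(2.190×10^6) ≈ 1480.0.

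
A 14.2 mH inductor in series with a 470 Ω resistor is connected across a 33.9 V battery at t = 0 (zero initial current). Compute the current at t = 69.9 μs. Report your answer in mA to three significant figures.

I ≈ 65.0 mA

τ = L/R = 1.420×10^-2/470 = 3.021×10^-5 s; final current I_∞ = ε/R = 33.9/470 = 7.213×10^-2 A.
I(t) = I_∞(1 − e^(−t/τ)) with t/τ = 2.314.
I = (7.213×10^-2)(1 − e^(−2.314)) = 6.499×10^-2 A.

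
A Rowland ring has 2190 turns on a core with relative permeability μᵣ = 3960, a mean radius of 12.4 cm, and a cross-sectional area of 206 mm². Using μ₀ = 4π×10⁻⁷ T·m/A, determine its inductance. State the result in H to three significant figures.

For a thin toroid, L = μ₀μᵣN²A/(2πR).
L = (4π×10⁻⁷)(3960)(2190)²(2.060×10^-4) / (2π×0.124 m) = 6.31 H.

L ≈ 6.31 H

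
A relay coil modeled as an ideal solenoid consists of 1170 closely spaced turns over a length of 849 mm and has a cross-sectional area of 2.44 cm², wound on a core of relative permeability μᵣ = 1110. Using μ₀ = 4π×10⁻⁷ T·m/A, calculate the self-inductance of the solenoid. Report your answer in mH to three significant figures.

L ≈ 549 mH

A = 2.44 cm² = 2.440×10^-4 m².
For a long solenoid, L = μ₀μᵣN²A/ℓ.
L = (4π×10⁻⁷)(1110)(1170)²(2.440×10^-4)/(0.849 m) = 0.5488 H.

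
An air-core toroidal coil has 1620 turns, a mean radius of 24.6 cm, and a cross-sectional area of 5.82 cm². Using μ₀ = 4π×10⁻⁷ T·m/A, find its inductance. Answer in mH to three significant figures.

L ≈ 1.24 mH

For a thin toroid, L = μ₀N²A/(2πR).
L = (4π×10⁻⁷)(1620)²(5.820×10^-4) / (2π×0.246 m) = 1.242×10^-3 H.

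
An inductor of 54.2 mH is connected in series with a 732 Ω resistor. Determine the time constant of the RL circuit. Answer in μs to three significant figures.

τ ≈ 74.0 μs

τ = L/R = (5.420×10^-2 H)/(732 Ω) = 7.404×10^-5 s.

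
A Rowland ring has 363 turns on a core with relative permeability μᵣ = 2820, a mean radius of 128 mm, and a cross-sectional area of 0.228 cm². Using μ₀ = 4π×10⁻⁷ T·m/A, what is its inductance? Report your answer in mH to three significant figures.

For a thin toroid, L = μ₀μᵣN²A/(2πR).
L = (4π×10⁻⁷)(2820)(363)²(2.280×10^-5) / (2π×0.128 m) = 1.324×10^-2 H.

L ≈ 13.2 mH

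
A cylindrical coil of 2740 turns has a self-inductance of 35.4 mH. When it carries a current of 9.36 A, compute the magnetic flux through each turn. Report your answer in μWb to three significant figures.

Φ_B ≈ 121 μWb

From L = NΦ_B/I, the flux per turn is Φ_B = LI/N.
Φ_B = (3.540×10^-2 H)(9.36 A)/2740 = 1.209×10^-4 Wb.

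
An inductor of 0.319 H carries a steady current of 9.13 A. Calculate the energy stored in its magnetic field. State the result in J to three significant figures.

U ≈ 13.3 J

Stored magnetic energy: U = ½LI².
U = ½(0.319 H)(9.13 A)² = 13.3 J.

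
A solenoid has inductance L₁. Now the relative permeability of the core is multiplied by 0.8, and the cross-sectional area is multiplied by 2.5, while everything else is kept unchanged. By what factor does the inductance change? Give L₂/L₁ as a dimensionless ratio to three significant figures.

For a solenoid, L ∝ μᵣN²A/ℓ.
L₂/L₁ = (0.8) × (2.5) = 2.00.

L₂/L₁ = 2.00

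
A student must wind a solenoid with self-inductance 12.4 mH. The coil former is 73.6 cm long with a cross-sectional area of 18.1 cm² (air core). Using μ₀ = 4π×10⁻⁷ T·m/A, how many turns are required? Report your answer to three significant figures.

N ≈ 2000 turns

A = 18.1 cm² = 1.810×10^-3 m².
From L = μ₀N²A/ℓ, N = √(Lℓ / (μ₀A)).
N = √[(1.240×10^-2)(0.736) / ((4π×10⁻⁷)×1.810×10^-3)] = √(4.012×10^6) ≈ 2003.1.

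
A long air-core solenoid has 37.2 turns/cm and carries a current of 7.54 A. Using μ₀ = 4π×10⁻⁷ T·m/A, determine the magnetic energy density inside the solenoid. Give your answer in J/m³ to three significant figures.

u ≈ 494 J/m³

B = μ₀nI = (4π×10⁻⁷)(3.720×10^3)(7.54) = 3.5247×10^-2 T.
u = B²/(2μ₀) = (3.5247×10^-2)²/(2×4π×10⁻⁷) = 494.3 J/m³.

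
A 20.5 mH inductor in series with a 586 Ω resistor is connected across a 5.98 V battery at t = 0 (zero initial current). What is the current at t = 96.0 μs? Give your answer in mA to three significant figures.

I ≈ 9.55 mA

τ = L/R = 2.050×10^-2/586 = 3.498×10^-5 s; final current I_∞ = ε/R = 5.98/586 = 1.020×10^-2 A.
I(t) = I_∞(1 − e^(−t/τ)) with t/τ = 2.744.
I = (1.020×10^-2)(1 − e^(−2.744)) = 9.549×10^-3 A.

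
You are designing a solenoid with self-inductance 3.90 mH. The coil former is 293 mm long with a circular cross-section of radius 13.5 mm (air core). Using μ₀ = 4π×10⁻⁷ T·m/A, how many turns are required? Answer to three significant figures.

A = πr² = π(1.350×10^-2 m)² = 5.726×10^-4 m².
From L = μ₀N²A/ℓ, N = √(Lℓ / (μ₀A)).
N = √[(3.900×10^-3)(0.293) / ((4π×10⁻⁷)×5.726×10^-4)] = √(1.588×10^6) ≈ 1260.2.

N ≈ 1260 turns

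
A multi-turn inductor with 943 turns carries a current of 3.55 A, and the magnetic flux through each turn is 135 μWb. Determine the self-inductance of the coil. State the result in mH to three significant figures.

Self-inductance is defined by L = NΦ_B/I (flux linkage over current).
L = (943)(1.350×10^-4 Wb)/(3.55 A) = 3.586×10^-2 H.

L ≈ 35.9 mH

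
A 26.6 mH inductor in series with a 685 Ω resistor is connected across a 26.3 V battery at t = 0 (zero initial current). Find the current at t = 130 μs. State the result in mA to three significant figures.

τ = L/R = 2.660×10^-2/685 = 3.883×10^-5 s; final current I_∞ = ε/R = 26.3/685 = 3.839×10^-2 A.
I(t) = I_∞(1 − e^(−t/τ)) with t/τ = 3.348.
I = (3.839×10^-2)(1 − e^(−3.348)) = 3.704×10^-2 A.

I ≈ 37.0 mA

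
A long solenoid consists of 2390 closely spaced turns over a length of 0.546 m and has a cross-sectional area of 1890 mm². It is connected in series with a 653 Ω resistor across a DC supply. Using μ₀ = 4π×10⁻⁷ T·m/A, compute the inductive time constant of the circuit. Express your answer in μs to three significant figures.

A = 1890 mm² = 1.890×10^-3 m².
L = μ₀N²A/ℓ = (4π×10⁻⁷)(2390)²(1.890×10^-3)/(0.546) = 2.4847×10^-2 H.
τ = L/R = (2.4847×10^-2)/(653) = 3.805×10^-5 s.

τ ≈ 38.1 μs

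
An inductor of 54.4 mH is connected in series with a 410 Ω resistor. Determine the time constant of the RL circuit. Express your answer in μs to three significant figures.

τ = L/R = (5.440×10^-2 H)/(410 Ω) = 1.327×10^-4 s.

τ ≈ 133 μs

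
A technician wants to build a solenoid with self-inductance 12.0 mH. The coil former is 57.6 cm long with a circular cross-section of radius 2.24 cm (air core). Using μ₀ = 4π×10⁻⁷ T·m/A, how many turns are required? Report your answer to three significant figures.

N ≈ 1870 turns

A = πr² = π(2.240×10^-2 m)² = 1.576×10^-3 m².
From L = μ₀N²A/ℓ, N = √(Lℓ / (μ₀A)).
N = √[(1.200×10^-2)(0.576) / ((4π×10⁻⁷)×1.576×10^-3)] = √(3.489×10^6) ≈ 1868.0.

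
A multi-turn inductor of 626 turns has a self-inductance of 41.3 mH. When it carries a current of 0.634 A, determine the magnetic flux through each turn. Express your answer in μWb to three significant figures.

From L = NΦ_B/I, the flux per turn is Φ_B = LI/N.
Φ_B = (4.130×10^-2 H)(0.634 A)/626 = 4.183×10^-5 Wb.

Φ_B ≈ 41.8 μWb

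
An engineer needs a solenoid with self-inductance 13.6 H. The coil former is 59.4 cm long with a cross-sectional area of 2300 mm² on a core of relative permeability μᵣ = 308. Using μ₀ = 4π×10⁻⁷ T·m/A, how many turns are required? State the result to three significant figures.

N ≈ 3010 turns

A = 2300 mm² = 2.300×10^-3 m².
From L = μ₀μᵣN²A/ℓ, N = √(Lℓ / (μ₀μᵣA)).
N = √[(13.6)(0.594) / ((4π×10⁻⁷)(308)×2.300×10^-3)] = √(9.0748×10^6) ≈ 3012.4.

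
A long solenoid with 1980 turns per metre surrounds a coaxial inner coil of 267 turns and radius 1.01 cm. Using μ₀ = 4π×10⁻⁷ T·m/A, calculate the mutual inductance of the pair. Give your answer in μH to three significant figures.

M ≈ 213 μH

The outer solenoid produces a uniform field B₁ = μ₀n₁I₁ across the inner coil,
so the flux linkage is N₂Φ = N₂B₁A₂ = μ₀n₁N₂A₂·I₁, giving M = μ₀n₁N₂A₂.
A₂ = πr² = π(1.010×10^-2 m)² = 3.2047×10^-4 m².
M = (4π×10⁻⁷)(1980)(267)(3.2047×10^-4) = 2.129×10^-4 H.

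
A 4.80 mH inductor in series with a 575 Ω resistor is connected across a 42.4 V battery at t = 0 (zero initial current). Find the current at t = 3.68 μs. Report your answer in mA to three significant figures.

I ≈ 26.3 mA

τ = L/R = 4.800×10^-3/575 = 8.348×10^-6 s; final current I_∞ = ε/R = 42.4/575 = 7.374×10^-2 A.
I(t) = I_∞(1 − e^(−t/τ)) with t/τ = 0.441.
I = (7.374×10^-2)(1 − e^(−0.441)) = 2.629×10^-2 A.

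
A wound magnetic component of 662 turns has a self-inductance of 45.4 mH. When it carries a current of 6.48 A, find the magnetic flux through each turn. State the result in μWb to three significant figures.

Φ_B ≈ 444 μWb

From L = NΦ_B/I, the flux per turn is Φ_B = LI/N.
Φ_B = (4.540×10^-2 H)(6.48 A)/662 = 4.444×10^-4 Wb.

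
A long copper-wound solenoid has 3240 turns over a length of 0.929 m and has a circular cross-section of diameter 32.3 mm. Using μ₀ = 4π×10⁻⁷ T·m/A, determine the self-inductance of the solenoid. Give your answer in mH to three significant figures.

A = π(d/2)² = π(1.615×10^-2 m)² = 8.194×10^-4 m².
For a long solenoid, L = μ₀N²A/ℓ.
L = (4π×10⁻⁷)(3240)²(8.194×10^-4)/(0.929 m) = 1.164×10^-2 H.

L ≈ 11.6 mH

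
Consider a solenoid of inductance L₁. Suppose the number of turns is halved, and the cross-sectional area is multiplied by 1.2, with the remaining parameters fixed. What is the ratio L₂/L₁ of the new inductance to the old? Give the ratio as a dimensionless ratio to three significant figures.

For a solenoid, L ∝ μᵣN²A/ℓ.
L₂/L₁ = (0.5)^2 × (1.2) = 0.300.

L₂/L₁ = 0.300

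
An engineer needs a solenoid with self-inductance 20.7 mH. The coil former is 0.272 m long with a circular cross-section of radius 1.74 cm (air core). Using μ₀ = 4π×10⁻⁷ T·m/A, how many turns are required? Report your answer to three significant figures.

A = πr² = π(1.740×10^-2 m)² = 9.511×10^-4 m².
From L = μ₀N²A/ℓ, N = √(Lℓ / (μ₀A)).
N = √[(2.070×10^-2)(0.272) / ((4π×10⁻⁷)×9.511×10^-4)] = √(4.711×10^6) ≈ 2170.4.

N ≈ 2170 turns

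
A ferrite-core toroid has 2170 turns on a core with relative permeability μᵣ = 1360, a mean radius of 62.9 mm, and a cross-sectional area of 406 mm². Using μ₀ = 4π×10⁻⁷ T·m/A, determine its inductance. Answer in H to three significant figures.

For a thin toroid, L = μ₀μᵣN²A/(2πR).
L = (4π×10⁻⁷)(1360)(2170)²(4.060×10^-4) / (2π×6.290×10^-2 m) = 8.267 H.

L ≈ 8.27 H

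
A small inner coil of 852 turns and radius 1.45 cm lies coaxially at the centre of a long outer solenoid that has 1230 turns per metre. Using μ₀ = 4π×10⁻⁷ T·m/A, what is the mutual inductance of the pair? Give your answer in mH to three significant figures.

The outer solenoid produces a uniform field B₁ = μ₀n₁I₁ across the inner coil,
so the flux linkage is N₂Φ = N₂B₁A₂ = μ₀n₁N₂A₂·I₁, giving M = μ₀n₁N₂A₂.
A₂ = πr² = π(1.450×10^-2 m)² = 6.605×10^-4 m².
M = (4π×10⁻⁷)(1230)(852)(6.605×10^-4) = 8.698×10^-4 H.

M ≈ 0.870 mH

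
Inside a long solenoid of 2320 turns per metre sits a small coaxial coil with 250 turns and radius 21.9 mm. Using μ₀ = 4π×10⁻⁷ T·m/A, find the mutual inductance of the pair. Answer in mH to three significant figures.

The outer solenoid produces a uniform field B₁ = μ₀n₁I₁ across the inner coil,
so the flux linkage is N₂Φ = N₂B₁A₂ = μ₀n₁N₂A₂·I₁, giving M = μ₀n₁N₂A₂.
A₂ = πr² = π(2.190×10^-2 m)² = 1.507×10^-3 m².
M = (4π×10⁻⁷)(2320)(250)(1.507×10^-3) = 1.098×10^-3 H.

M ≈ 1.10 mH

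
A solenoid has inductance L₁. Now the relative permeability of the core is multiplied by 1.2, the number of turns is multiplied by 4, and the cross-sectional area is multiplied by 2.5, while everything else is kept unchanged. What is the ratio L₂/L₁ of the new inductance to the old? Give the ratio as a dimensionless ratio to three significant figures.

For a solenoid, L ∝ μᵣN²A/ℓ.
L₂/L₁ = (1.2) × (4)^2 × (2.5) = 48.0.

L₂/L₁ = 48.0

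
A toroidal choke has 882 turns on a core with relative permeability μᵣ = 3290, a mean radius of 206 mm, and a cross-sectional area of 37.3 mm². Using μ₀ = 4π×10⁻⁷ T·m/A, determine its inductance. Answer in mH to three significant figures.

L ≈ 92.7 mH

For a thin toroid, L = μ₀μᵣN²A/(2πR).
L = (4π×10⁻⁷)(3290)(882)²(3.730×10^-5) / (2π×0.206 m) = 9.268×10^-2 H.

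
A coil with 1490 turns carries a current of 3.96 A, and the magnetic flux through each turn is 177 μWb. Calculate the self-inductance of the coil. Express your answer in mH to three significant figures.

Self-inductance is defined by L = NΦ_B/I (flux linkage over current).
L = (1490)(1.770×10^-4 Wb)/(3.96 A) = 6.660×10^-2 H.

L ≈ 66.6 mH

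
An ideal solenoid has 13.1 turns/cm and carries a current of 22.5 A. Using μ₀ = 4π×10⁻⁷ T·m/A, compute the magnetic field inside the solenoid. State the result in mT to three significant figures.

B ≈ 37.0 mT

Inside a long solenoid, B = μ₀nI.
B = (4π×10⁻⁷)(1.310×10^3 m⁻¹)(22.5 A) = 3.704×10^-2 T.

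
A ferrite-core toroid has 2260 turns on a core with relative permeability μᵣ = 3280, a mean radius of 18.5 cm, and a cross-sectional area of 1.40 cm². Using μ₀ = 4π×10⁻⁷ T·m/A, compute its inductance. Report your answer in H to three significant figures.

L ≈ 2.54 H

For a thin toroid, L = μ₀μᵣN²A/(2πR).
L = (4π×10⁻⁷)(3280)(2260)²(1.400×10^-4) / (2π×0.185 m) = 2.536 H.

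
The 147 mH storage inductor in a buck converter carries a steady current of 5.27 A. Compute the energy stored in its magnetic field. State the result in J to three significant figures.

Stored magnetic energy: U = ½LI².
U = ½(0.147 H)(5.27 A)² = 2.041 J.

U ≈ 2.04 J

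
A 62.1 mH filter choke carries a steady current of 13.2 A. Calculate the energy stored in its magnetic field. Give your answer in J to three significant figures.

U ≈ 5.41 J

Stored magnetic energy: U = ½LI².
U = ½(6.210×10^-2 H)(13.2 A)² = 5.41 J.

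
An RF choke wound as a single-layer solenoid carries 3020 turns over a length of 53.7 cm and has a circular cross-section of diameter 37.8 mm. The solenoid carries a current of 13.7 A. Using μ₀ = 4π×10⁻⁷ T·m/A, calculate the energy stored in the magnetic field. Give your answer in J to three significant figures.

U ≈ 2.25 J

A = π(d/2)² = π(1.890×10^-2 m)² = 1.122×10^-3 m².
L = μ₀N²A/ℓ = (4π×10⁻⁷)(3020)²(1.122×10^-3)/(0.537) = 2.395×10^-2 H.
U = ½LI² = ½(2.395×10^-2)(13.7)² = 2.248 J.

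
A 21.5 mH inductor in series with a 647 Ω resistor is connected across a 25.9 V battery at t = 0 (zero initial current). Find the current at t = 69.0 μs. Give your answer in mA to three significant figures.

I ≈ 35.0 mA

τ = L/R = 2.150×10^-2/647 = 3.323×10^-5 s; final current I_∞ = ε/R = 25.9/647 = 4.003×10^-2 A.
I(t) = I_∞(1 − e^(−t/τ)) with t/τ = 2.076.
I = (4.003×10^-2)(1 − e^(−2.076)) = 3.501×10^-2 A.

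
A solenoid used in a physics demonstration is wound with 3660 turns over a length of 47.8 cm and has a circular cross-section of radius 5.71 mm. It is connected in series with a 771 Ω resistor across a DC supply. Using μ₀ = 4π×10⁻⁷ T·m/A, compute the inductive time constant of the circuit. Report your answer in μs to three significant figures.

τ ≈ 4.68 μs

A = πr² = π(5.710×10^-3 m)² = 1.024×10^-4 m².
L = μ₀N²A/ℓ = (4π×10⁻⁷)(3660)²(1.024×10^-4)/(0.478) = 3.607×10^-3 H.
τ = L/R = (3.607×10^-3)/(771) = 4.679×10^-6 s.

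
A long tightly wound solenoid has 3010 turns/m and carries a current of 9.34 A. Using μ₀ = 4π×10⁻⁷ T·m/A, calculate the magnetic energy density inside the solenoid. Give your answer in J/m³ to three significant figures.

u ≈ 497 J/m³

B = μ₀nI = (4π×10⁻⁷)(3.010×10^3)(9.34) = 3.533×10^-2 T.
u = B²/(2μ₀) = (3.533×10^-2)²/(2×4π×10⁻⁷) = 496.6 J/m³.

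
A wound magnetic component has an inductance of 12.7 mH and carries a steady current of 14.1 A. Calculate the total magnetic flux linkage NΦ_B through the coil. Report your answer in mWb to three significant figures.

NΦ_B ≈ 179 mWb

From L = NΦ_B/I, the flux linkage is NΦ_B = LI.
NΦ_B = (1.270×10^-2 H)(14.1 A) = 0.1791 Wb.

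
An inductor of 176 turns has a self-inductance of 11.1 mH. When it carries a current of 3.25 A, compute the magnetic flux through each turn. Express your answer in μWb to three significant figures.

From L = NΦ_B/I, the flux per turn is Φ_B = LI/N.
Φ_B = (1.110×10^-2 H)(3.25 A)/176 = 2.050×10^-4 Wb.

Φ_B ≈ 205 μWb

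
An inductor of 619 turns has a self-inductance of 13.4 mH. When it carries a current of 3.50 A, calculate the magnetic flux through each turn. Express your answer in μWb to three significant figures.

From L = NΦ_B/I, the flux per turn is Φ_B = LI/N.
Φ_B = (1.340×10^-2 H)(3.50 A)/619 = 7.577×10^-5 Wb.

Φ_B ≈ 75.8 μWb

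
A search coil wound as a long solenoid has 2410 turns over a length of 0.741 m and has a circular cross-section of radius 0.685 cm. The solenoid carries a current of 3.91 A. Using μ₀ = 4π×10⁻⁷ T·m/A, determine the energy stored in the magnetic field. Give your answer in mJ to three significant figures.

A = πr² = π(6.850×10^-3 m)² = 1.474×10^-4 m².
L = μ₀N²A/ℓ = (4π×10⁻⁷)(2410)²(1.474×10^-4)/(0.741) = 1.452×10^-3 H.
U = ½LI² = ½(1.452×10^-3)(3.91)² = 1.110×10^-2 J.

U ≈ 11.1 mJ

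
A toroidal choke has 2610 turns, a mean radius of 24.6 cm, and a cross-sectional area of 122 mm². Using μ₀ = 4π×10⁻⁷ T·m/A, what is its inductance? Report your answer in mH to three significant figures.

L ≈ 0.676 mH

For a thin toroid, L = μ₀N²A/(2πR).
L = (4π×10⁻⁷)(2610)²(1.220×10^-4) / (2π×0.246 m) = 6.757×10^-4 H.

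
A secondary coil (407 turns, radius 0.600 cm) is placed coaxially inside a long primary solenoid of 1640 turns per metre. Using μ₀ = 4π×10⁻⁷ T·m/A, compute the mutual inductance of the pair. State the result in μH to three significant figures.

The outer solenoid produces a uniform field B₁ = μ₀n₁I₁ across the inner coil,
so the flux linkage is N₂Φ = N₂B₁A₂ = μ₀n₁N₂A₂·I₁, giving M = μ₀n₁N₂A₂.
A₂ = πr² = π(6.000×10^-3 m)² = 1.131×10^-4 m².
M = (4π×10⁻⁷)(1640)(407)(1.131×10^-4) = 9.486×10^-5 H.

M ≈ 94.9 μH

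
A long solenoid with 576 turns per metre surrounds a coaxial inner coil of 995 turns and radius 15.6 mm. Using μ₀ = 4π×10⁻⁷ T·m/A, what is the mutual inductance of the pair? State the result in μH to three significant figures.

M ≈ 551 μH

The outer solenoid produces a uniform field B₁ = μ₀n₁I₁ across the inner coil,
so the flux linkage is N₂Φ = N₂B₁A₂ = μ₀n₁N₂A₂·I₁, giving M = μ₀n₁N₂A₂.
A₂ = πr² = π(1.560×10^-2 m)² = 7.645×10^-4 m².
M = (4π×10⁻⁷)(576)(995)(7.645×10^-4) = 5.506×10^-4 H.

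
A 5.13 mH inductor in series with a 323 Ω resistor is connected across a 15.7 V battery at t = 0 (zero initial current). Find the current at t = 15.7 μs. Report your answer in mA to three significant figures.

I ≈ 30.5 mA

τ = L/R = 5.130×10^-3/323 = 1.588×10^-5 s; final current I_∞ = ε/R = 15.7/323 = 4.861×10^-2 A.
I(t) = I_∞(1 − e^(−t/τ)) with t/τ = 0.989.
I = (4.861×10^-2)(1 − e^(−0.989)) = 3.052×10^-2 A.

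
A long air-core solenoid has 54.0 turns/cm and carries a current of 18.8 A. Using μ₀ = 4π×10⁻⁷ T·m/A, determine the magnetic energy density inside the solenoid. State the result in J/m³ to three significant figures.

B = μ₀nI = (4π×10⁻⁷)(5.400×10^3)(18.8) = 0.1276 T.
u = B²/(2μ₀) = (0.1276)²/(2×4π×10⁻⁷) = 6.476×10^3 J/m³.

u ≈ 6480 J/m³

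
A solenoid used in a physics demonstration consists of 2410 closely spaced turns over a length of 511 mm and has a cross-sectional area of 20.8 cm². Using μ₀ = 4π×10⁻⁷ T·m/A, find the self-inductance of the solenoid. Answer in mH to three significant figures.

L ≈ 29.7 mH

A = 20.8 cm² = 2.080×10^-3 m².
For a long solenoid, L = μ₀N²A/ℓ.
L = (4π×10⁻⁷)(2410)²(2.080×10^-3)/(0.511 m) = 2.971×10^-2 H.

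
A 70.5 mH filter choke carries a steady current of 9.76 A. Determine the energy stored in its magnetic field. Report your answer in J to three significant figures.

U ≈ 3.36 J

Stored magnetic energy: U = ½LI².
U = ½(7.050×10^-2 H)(9.76 A)² = 3.358 J.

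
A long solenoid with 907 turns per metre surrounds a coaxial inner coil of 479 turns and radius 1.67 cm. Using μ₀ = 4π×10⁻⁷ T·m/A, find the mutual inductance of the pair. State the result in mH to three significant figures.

The outer solenoid produces a uniform field B₁ = μ₀n₁I₁ across the inner coil,
so the flux linkage is N₂Φ = N₂B₁A₂ = μ₀n₁N₂A₂·I₁, giving M = μ₀n₁N₂A₂.
A₂ = πr² = π(1.670×10^-2 m)² = 8.762×10^-4 m².
M = (4π×10⁻⁷)(907)(479)(8.762×10^-4) = 4.783×10^-4 H.

M ≈ 0.478 mH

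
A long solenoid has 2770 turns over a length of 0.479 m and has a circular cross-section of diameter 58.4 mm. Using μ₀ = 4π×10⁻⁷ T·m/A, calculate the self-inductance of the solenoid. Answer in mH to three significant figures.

L ≈ 53.9 mH

A = π(d/2)² = π(2.920×10^-2 m)² = 2.679×10^-3 m².
For a long solenoid, L = μ₀N²A/ℓ.
L = (4π×10⁻⁷)(2770)²(2.679×10^-3)/(0.479 m) = 5.392×10^-2 H.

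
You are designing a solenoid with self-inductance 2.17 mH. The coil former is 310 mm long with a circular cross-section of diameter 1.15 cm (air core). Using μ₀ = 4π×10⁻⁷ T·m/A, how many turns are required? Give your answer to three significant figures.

N ≈ 2270 turns

A = π(d/2)² = π(5.750×10^-3 m)² = 1.039×10^-4 m².
From L = μ₀N²A/ℓ, N = √(Lℓ / (μ₀A)).
N = √[(2.170×10^-3)(0.31) / ((4π×10⁻⁷)×1.039×10^-4)] = √(5.154×10^6) ≈ 2270.2.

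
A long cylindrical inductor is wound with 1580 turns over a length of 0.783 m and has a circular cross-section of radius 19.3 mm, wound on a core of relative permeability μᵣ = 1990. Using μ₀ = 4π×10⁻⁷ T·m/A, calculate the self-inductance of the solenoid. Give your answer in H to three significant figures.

A = πr² = π(1.930×10^-2 m)² = 1.170×10^-3 m².
For a long solenoid, L = μ₀μᵣN²A/ℓ.
L = (4π×10⁻⁷)(1990)(1580)²(1.170×10^-3)/(0.783 m) = 9.33 H.

L ≈ 9.33 H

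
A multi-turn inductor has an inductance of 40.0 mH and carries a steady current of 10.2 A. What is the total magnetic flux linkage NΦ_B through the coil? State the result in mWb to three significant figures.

NΦ_B ≈ 408 mWb

From L = NΦ_B/I, the flux linkage is NΦ_B = LI.
NΦ_B = (4.000×10^-2 H)(10.2 A) = 0.408 Wb.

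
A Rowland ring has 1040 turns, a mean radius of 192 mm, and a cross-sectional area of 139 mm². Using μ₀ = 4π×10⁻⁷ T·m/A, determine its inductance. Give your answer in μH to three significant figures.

L ≈ 157 μH

For a thin toroid, L = μ₀N²A/(2πR).
L = (4π×10⁻⁷)(1040)²(1.390×10^-4) / (2π×0.192 m) = 1.566×10^-4 H.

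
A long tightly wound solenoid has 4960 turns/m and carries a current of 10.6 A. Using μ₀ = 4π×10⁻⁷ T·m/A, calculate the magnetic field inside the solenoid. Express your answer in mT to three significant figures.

B ≈ 66.1 mT

Inside a long solenoid, B = μ₀nI.
B = (4π×10⁻⁷)(4.960×10^3 m⁻¹)(10.6 A) = 6.607×10^-2 T.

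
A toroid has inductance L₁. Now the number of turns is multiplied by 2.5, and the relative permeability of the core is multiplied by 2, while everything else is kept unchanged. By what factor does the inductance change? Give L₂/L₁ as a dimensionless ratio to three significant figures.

L₂/L₁ = 12.5

For a toroid, L ∝ μᵣN²A/R.
L₂/L₁ = (2.5)^2 × (2) = 12.5.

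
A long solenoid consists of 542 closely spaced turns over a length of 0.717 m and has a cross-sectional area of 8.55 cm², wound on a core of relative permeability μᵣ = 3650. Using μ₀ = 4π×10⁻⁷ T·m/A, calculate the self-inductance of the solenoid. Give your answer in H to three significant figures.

A = 8.55 cm² = 8.550×10^-4 m².
For a long solenoid, L = μ₀μᵣN²A/ℓ.
L = (4π×10⁻⁷)(3650)(542)²(8.550×10^-4)/(0.717 m) = 1.607 H.

L ≈ 1.61 H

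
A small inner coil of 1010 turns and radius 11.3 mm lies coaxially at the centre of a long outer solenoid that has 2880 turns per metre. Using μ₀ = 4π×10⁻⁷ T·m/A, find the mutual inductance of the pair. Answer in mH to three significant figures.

M ≈ 1.47 mH

The outer solenoid produces a uniform field B₁ = μ₀n₁I₁ across the inner coil,
so the flux linkage is N₂Φ = N₂B₁A₂ = μ₀n₁N₂A₂·I₁, giving M = μ₀n₁N₂A₂.
A₂ = πr² = π(1.130×10^-2 m)² = 4.011×10^-4 m².
M = (4π×10⁻⁷)(2880)(1010)(4.011×10^-4) = 1.466×10^-3 H.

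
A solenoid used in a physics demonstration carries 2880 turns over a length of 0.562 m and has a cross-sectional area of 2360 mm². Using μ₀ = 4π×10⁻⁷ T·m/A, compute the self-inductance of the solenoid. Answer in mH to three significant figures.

A = 2360 mm² = 2.360×10^-3 m².
For a long solenoid, L = μ₀N²A/ℓ.
L = (4π×10⁻⁷)(2880)²(2.360×10^-3)/(0.562 m) = 4.377×10^-2 H.

L ≈ 43.8 mH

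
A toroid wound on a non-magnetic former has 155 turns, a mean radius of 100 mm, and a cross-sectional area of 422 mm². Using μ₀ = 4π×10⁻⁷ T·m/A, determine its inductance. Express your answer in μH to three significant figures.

L ≈ 20.3 μH

For a thin toroid, L = μ₀N²A/(2πR).
L = (4π×10⁻⁷)(155)²(4.220×10^-4) / (2π×0.1 m) = 2.028×10^-5 H.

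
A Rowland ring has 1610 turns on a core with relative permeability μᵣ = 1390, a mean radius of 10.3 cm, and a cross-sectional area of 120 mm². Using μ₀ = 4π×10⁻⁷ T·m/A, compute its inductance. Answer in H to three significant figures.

For a thin toroid, L = μ₀μᵣN²A/(2πR).
L = (4π×10⁻⁷)(1390)(1610)²(1.200×10^-4) / (2π×0.103 m) = 0.8395 H.

L ≈ 0.840 H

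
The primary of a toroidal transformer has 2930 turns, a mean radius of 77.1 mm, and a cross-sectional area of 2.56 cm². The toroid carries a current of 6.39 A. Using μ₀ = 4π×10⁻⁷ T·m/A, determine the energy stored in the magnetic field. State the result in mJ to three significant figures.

U ≈ 116 mJ

L = μ₀N²A/(2πR) = (4π×10⁻⁷)(2930)²(2.560×10^-4)/(2π×7.710×10^-2) = 5.701×10^-3 H.
U = ½LI² = ½(5.701×10^-3)(6.39)² = 0.1164 J.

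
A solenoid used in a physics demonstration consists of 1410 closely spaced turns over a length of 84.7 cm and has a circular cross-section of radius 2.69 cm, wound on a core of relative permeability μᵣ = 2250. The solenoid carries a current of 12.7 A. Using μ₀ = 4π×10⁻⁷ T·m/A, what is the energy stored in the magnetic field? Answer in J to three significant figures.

A = πr² = π(2.690×10^-2 m)² = 2.273×10^-3 m².
L = μ₀μᵣN²A/ℓ = (4π×10⁻⁷)(2250)(1410)²(2.273×10^-3)/(0.847) = 15.09 H.
U = ½LI² = ½(15.09)(12.7)² = 1.217×10^3 J.

U ≈ 1220 J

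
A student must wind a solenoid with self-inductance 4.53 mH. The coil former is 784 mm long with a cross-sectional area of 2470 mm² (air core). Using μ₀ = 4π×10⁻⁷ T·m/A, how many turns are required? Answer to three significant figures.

N ≈ 1070 turns

A = 2470 mm² = 2.470×10^-3 m².
From L = μ₀N²A/ℓ, N = √(Lℓ / (μ₀A)).
N = √[(4.530×10^-3)(0.784) / ((4π×10⁻⁷)×2.470×10^-3)] = √(1.144×10^6) ≈ 1069.7.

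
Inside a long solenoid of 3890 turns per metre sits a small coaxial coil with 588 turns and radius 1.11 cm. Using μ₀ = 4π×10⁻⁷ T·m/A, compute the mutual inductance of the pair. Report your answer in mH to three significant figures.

M ≈ 1.11 mH

The outer solenoid produces a uniform field B₁ = μ₀n₁I₁ across the inner coil,
so the flux linkage is N₂Φ = N₂B₁A₂ = μ₀n₁N₂A₂·I₁, giving M = μ₀n₁N₂A₂.
A₂ = πr² = π(1.110×10^-2 m)² = 3.871×10^-4 m².
M = (4π×10⁻⁷)(3890)(588)(3.871×10^-4) = 1.113×10^-3 H.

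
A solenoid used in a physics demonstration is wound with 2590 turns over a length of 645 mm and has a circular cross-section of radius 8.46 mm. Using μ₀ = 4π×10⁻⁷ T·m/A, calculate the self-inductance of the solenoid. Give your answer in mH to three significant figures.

A = πr² = π(8.460×10^-3 m)² = 2.248×10^-4 m².
For a long solenoid, L = μ₀N²A/ℓ.
L = (4π×10⁻⁷)(2590)²(2.248×10^-4)/(0.645 m) = 2.939×10^-3 H.

L ≈ 2.94 mH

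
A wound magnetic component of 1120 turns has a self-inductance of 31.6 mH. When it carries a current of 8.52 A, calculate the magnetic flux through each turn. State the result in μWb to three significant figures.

Φ_B ≈ 240 μWb

From L = NΦ_B/I, the flux per turn is Φ_B = LI/N.
Φ_B = (3.160×10^-2 H)(8.52 A)/1120 = 2.404×10^-4 Wb.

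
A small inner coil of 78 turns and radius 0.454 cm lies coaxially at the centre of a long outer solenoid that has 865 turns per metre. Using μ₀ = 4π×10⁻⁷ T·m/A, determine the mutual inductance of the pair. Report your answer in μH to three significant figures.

M ≈ 5.49 μH

The outer solenoid produces a uniform field B₁ = μ₀n₁I₁ across the inner coil,
so the flux linkage is N₂Φ = N₂B₁A₂ = μ₀n₁N₂A₂·I₁, giving M = μ₀n₁N₂A₂.
A₂ = πr² = π(4.540×10^-3 m)² = 6.475×10^-5 m².
M = (4π×10⁻⁷)(865)(78)(6.475×10^-5) = 5.490×10^-6 H.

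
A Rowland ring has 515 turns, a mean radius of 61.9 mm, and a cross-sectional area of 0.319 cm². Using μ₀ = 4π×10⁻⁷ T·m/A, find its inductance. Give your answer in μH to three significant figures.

L ≈ 27.3 μH

For a thin toroid, L = μ₀N²A/(2πR).
L = (4π×10⁻⁷)(515)²(3.190×10^-5) / (2π×6.190×10^-2 m) = 2.734×10^-5 H.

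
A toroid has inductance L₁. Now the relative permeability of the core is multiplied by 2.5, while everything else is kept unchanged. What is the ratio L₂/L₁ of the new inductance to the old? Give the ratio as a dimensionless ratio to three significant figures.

L₂/L₁ = 2.50

For a toroid, L ∝ μᵣN²A/R.
L₂/L₁ = (2.5) = 2.50.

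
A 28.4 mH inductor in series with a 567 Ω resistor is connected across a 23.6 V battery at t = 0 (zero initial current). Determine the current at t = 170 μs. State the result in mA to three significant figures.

τ = L/R = 2.840×10^-2/567 = 5.009×10^-5 s; final current I_∞ = ε/R = 23.6/567 = 4.162×10^-2 A.
I(t) = I_∞(1 − e^(−t/τ)) with t/τ = 3.394.
I = (4.162×10^-2)(1 − e^(−3.394)) = 4.023×10^-2 A.

I ≈ 40.2 mA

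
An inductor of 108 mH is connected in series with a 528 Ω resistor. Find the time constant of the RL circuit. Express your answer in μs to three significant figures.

τ ≈ 205 μs

τ = L/R = (0.108 H)/(528 Ω) = 2.045×10^-4 s.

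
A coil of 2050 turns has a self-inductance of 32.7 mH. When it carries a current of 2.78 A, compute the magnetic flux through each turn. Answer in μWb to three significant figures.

From L = NΦ_B/I, the flux per turn is Φ_B = LI/N.
Φ_B = (3.270×10^-2 H)(2.78 A)/2050 = 4.434×10^-5 Wb.

Φ_B ≈ 44.3 μWb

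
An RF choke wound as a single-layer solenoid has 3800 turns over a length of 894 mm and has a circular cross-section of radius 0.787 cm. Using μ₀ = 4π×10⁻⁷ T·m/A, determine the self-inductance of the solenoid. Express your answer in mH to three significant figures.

A = πr² = π(7.870×10^-3 m)² = 1.946×10^-4 m².
For a long solenoid, L = μ₀N²A/ℓ.
L = (4π×10⁻⁷)(3800)²(1.946×10^-4)/(0.894 m) = 3.949×10^-3 H.

L ≈ 3.95 mH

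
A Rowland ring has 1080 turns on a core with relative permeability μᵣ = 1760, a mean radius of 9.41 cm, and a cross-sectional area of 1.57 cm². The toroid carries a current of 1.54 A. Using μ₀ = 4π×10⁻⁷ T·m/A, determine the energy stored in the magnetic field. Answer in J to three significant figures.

L = μ₀μᵣN²A/(2πR) = (4π×10⁻⁷)(1760)(1080)²(1.570×10^-4)/(2π×9.410×10^-2) = 0.685 H.
U = ½LI² = ½(0.685)(1.54)² = 0.8123 J.

U ≈ 0.812 J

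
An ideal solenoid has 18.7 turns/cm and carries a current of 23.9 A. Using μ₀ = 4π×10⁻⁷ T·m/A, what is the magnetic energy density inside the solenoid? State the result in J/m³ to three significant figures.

u ≈ 1260 J/m³

B = μ₀nI = (4π×10⁻⁷)(1.870×10^3)(23.9) = 5.616×10^-2 T.
u = B²/(2μ₀) = (5.616×10^-2)²/(2×4π×10⁻⁷) = 1.255×10^3 J/m³.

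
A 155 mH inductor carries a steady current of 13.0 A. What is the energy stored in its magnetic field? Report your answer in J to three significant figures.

Stored magnetic energy: U = ½LI².
U = ½(0.155 H)(13.0 A)² = 13.1 J.

U ≈ 13.1 J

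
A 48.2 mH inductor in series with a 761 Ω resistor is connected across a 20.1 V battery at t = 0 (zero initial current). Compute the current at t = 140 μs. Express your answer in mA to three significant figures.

τ = L/R = 4.820×10^-2/761 = 6.334×10^-5 s; final current I_∞ = ε/R = 20.1/761 = 2.641×10^-2 A.
I(t) = I_∞(1 − e^(−t/τ)) with t/τ = 2.210.
I = (2.641×10^-2)(1 − e^(−2.210)) = 2.352×10^-2 A.

I ≈ 23.5 mA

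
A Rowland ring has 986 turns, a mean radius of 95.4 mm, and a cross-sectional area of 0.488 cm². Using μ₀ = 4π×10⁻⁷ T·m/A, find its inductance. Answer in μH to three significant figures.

For a thin toroid, L = μ₀N²A/(2πR).
L = (4π×10⁻⁷)(986)²(4.880×10^-5) / (2π×9.540×10^-2 m) = 9.946×10^-5 H.

L ≈ 99.5 μH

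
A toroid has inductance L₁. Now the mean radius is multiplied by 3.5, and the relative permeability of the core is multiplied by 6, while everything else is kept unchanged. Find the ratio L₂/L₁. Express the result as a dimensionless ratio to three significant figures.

L₂/L₁ = 1.71

For a toroid, L ∝ μᵣN²A/R.
L₂/L₁ = (3.5)^-1 × (6) = 1.71.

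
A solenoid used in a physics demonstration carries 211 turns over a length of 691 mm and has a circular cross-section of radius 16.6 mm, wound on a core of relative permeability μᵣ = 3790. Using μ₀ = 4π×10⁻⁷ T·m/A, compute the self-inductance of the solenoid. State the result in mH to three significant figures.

A = πr² = π(1.660×10^-2 m)² = 8.657×10^-4 m².
For a long solenoid, L = μ₀μᵣN²A/ℓ.
L = (4π×10⁻⁷)(3790)(211)²(8.657×10^-4)/(0.691 m) = 0.2656 H.

L ≈ 266 mH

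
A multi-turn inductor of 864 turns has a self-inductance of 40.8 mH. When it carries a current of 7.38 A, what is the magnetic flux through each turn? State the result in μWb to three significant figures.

From L = NΦ_B/I, the flux per turn is Φ_B = LI/N.
Φ_B = (4.080×10^-2 H)(7.38 A)/864 = 3.485×10^-4 Wb.

Φ_B ≈ 349 μWb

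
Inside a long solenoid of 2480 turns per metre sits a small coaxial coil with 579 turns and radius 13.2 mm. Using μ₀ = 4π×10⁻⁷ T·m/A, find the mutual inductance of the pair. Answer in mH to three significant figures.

The outer solenoid produces a uniform field B₁ = μ₀n₁I₁ across the inner coil,
so the flux linkage is N₂Φ = N₂B₁A₂ = μ₀n₁N₂A₂·I₁, giving M = μ₀n₁N₂A₂.
A₂ = πr² = π(1.320×10^-2 m)² = 5.474×10^-4 m².
M = (4π×10⁻⁷)(2480)(579)(5.474×10^-4) = 9.877×10^-4 H.

M ≈ 0.988 mH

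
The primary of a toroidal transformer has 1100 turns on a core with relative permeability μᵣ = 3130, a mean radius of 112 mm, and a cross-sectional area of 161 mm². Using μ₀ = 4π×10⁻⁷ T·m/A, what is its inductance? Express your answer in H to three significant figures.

L ≈ 1.09 H

For a thin toroid, L = μ₀μᵣN²A/(2πR).
L = (4π×10⁻⁷)(3130)(1100)²(1.610×10^-4) / (2π×0.112 m) = 1.089 H.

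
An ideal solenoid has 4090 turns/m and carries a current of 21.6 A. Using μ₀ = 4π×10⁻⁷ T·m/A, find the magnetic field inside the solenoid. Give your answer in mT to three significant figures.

B ≈ 111 mT

Inside a long solenoid, B = μ₀nI.
B = (4π×10⁻⁷)(4.090×10^3 m⁻¹)(21.6 A) = 0.111 T.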